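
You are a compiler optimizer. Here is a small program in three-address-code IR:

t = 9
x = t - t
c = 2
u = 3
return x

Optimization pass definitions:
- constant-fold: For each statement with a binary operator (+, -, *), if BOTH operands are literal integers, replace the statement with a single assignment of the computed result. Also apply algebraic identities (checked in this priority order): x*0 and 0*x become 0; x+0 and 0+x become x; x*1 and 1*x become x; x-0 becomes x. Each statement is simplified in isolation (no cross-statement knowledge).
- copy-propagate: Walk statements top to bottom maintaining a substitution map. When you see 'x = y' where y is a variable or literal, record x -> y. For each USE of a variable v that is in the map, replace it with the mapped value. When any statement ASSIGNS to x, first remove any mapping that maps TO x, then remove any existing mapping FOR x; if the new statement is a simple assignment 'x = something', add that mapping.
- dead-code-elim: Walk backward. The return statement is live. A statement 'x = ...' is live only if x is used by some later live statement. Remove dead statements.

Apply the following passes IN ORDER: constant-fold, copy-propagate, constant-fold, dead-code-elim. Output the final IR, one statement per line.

Initial IR:
  t = 9
  x = t - t
  c = 2
  u = 3
  return x
After constant-fold (5 stmts):
  t = 9
  x = t - t
  c = 2
  u = 3
  return x
After copy-propagate (5 stmts):
  t = 9
  x = 9 - 9
  c = 2
  u = 3
  return x
After constant-fold (5 stmts):
  t = 9
  x = 0
  c = 2
  u = 3
  return x
After dead-code-elim (2 stmts):
  x = 0
  return x

Answer: x = 0
return x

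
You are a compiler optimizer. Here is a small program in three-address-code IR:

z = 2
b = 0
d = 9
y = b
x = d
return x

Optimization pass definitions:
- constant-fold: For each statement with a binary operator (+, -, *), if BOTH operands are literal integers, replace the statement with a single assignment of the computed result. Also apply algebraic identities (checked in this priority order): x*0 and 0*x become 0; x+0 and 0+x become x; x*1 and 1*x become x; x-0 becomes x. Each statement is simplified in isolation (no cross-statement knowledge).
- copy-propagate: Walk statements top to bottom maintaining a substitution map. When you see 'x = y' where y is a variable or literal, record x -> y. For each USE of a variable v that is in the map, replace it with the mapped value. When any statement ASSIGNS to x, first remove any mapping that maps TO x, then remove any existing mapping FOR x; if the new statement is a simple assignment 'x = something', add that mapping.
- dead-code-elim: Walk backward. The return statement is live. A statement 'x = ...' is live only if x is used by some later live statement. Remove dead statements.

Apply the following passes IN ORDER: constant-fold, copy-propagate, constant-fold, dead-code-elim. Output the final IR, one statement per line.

Initial IR:
  z = 2
  b = 0
  d = 9
  y = b
  x = d
  return x
After constant-fold (6 stmts):
  z = 2
  b = 0
  d = 9
  y = b
  x = d
  return x
After copy-propagate (6 stmts):
  z = 2
  b = 0
  d = 9
  y = 0
  x = 9
  return 9
After constant-fold (6 stmts):
  z = 2
  b = 0
  d = 9
  y = 0
  x = 9
  return 9
After dead-code-elim (1 stmts):
  return 9

Answer: return 9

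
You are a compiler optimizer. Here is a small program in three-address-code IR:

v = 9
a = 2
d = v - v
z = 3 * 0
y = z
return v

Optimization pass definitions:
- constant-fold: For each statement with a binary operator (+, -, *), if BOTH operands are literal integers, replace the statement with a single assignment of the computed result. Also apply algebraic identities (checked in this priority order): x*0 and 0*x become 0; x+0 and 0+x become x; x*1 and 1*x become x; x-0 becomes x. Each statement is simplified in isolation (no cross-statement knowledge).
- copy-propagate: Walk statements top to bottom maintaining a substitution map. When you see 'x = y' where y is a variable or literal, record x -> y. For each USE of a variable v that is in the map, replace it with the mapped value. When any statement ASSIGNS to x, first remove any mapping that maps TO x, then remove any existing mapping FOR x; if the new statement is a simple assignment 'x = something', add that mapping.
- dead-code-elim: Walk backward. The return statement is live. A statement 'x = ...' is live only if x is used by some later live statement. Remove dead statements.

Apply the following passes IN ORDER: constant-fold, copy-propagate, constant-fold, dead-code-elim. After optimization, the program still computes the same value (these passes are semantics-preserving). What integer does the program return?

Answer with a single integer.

Answer: 9

Derivation:
Initial IR:
  v = 9
  a = 2
  d = v - v
  z = 3 * 0
  y = z
  return v
After constant-fold (6 stmts):
  v = 9
  a = 2
  d = v - v
  z = 0
  y = z
  return v
After copy-propagate (6 stmts):
  v = 9
  a = 2
  d = 9 - 9
  z = 0
  y = 0
  return 9
After constant-fold (6 stmts):
  v = 9
  a = 2
  d = 0
  z = 0
  y = 0
  return 9
After dead-code-elim (1 stmts):
  return 9
Evaluate:
  v = 9  =>  v = 9
  a = 2  =>  a = 2
  d = v - v  =>  d = 0
  z = 3 * 0  =>  z = 0
  y = z  =>  y = 0
  return v = 9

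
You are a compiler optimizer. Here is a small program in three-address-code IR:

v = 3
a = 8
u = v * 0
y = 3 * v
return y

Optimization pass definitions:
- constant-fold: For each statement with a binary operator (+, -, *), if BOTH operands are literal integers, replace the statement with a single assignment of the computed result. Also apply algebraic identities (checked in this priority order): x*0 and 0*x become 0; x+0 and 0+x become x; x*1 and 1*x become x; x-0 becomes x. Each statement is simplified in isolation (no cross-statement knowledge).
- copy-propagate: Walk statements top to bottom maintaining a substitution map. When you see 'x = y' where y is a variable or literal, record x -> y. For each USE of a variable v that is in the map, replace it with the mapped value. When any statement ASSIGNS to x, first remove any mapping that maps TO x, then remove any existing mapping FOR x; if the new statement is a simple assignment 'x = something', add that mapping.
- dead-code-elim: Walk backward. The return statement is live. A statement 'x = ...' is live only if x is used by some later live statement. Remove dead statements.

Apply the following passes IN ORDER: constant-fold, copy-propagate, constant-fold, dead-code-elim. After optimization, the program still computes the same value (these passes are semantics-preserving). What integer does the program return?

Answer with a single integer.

Answer: 9

Derivation:
Initial IR:
  v = 3
  a = 8
  u = v * 0
  y = 3 * v
  return y
After constant-fold (5 stmts):
  v = 3
  a = 8
  u = 0
  y = 3 * v
  return y
After copy-propagate (5 stmts):
  v = 3
  a = 8
  u = 0
  y = 3 * 3
  return y
After constant-fold (5 stmts):
  v = 3
  a = 8
  u = 0
  y = 9
  return y
After dead-code-elim (2 stmts):
  y = 9
  return y
Evaluate:
  v = 3  =>  v = 3
  a = 8  =>  a = 8
  u = v * 0  =>  u = 0
  y = 3 * v  =>  y = 9
  return y = 9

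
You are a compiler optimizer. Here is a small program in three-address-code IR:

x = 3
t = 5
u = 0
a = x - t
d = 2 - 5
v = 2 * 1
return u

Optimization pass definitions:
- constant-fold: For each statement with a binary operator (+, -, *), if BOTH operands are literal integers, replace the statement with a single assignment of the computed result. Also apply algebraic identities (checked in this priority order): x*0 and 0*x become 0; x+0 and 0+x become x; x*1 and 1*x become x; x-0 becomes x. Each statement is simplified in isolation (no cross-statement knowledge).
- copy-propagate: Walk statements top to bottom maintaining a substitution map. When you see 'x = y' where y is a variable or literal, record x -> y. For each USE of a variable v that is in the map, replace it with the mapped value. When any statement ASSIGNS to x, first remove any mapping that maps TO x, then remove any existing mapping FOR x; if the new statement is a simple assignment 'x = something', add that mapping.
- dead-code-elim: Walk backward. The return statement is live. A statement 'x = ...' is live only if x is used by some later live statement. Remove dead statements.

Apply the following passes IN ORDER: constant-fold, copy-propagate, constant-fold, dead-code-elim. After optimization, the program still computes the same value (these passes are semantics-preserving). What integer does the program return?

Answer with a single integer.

Answer: 0

Derivation:
Initial IR:
  x = 3
  t = 5
  u = 0
  a = x - t
  d = 2 - 5
  v = 2 * 1
  return u
After constant-fold (7 stmts):
  x = 3
  t = 5
  u = 0
  a = x - t
  d = -3
  v = 2
  return u
After copy-propagate (7 stmts):
  x = 3
  t = 5
  u = 0
  a = 3 - 5
  d = -3
  v = 2
  return 0
After constant-fold (7 stmts):
  x = 3
  t = 5
  u = 0
  a = -2
  d = -3
  v = 2
  return 0
After dead-code-elim (1 stmts):
  return 0
Evaluate:
  x = 3  =>  x = 3
  t = 5  =>  t = 5
  u = 0  =>  u = 0
  a = x - t  =>  a = -2
  d = 2 - 5  =>  d = -3
  v = 2 * 1  =>  v = 2
  return u = 0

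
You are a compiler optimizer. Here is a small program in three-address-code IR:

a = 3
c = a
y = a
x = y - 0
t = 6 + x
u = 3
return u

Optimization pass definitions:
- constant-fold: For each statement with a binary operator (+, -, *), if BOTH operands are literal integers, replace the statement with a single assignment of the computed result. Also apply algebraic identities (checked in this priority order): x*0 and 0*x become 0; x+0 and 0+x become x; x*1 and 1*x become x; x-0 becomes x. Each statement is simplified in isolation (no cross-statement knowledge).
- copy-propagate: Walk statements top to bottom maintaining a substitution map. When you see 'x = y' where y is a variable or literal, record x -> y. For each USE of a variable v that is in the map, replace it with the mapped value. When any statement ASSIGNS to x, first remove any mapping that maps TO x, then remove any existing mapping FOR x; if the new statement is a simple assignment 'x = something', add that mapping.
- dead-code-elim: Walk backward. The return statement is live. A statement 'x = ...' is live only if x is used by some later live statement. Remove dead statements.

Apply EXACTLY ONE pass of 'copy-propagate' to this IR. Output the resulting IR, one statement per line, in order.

Answer: a = 3
c = 3
y = 3
x = 3 - 0
t = 6 + x
u = 3
return 3

Derivation:
Applying copy-propagate statement-by-statement:
  [1] a = 3  (unchanged)
  [2] c = a  -> c = 3
  [3] y = a  -> y = 3
  [4] x = y - 0  -> x = 3 - 0
  [5] t = 6 + x  (unchanged)
  [6] u = 3  (unchanged)
  [7] return u  -> return 3
Result (7 stmts):
  a = 3
  c = 3
  y = 3
  x = 3 - 0
  t = 6 + x
  u = 3
  return 3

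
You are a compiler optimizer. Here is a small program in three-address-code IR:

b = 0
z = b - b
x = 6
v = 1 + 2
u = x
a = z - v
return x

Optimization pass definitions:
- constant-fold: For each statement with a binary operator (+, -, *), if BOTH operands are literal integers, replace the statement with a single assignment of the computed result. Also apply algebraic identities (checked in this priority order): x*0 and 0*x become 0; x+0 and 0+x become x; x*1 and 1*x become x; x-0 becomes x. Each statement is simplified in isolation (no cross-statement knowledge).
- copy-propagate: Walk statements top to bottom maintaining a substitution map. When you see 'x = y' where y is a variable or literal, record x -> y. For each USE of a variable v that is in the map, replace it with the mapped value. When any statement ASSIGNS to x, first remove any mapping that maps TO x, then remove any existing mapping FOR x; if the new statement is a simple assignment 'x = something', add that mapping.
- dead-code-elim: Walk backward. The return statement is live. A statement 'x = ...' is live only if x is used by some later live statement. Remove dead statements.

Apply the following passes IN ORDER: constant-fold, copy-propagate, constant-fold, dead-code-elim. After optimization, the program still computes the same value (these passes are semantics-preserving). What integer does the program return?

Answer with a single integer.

Initial IR:
  b = 0
  z = b - b
  x = 6
  v = 1 + 2
  u = x
  a = z - v
  return x
After constant-fold (7 stmts):
  b = 0
  z = b - b
  x = 6
  v = 3
  u = x
  a = z - v
  return x
After copy-propagate (7 stmts):
  b = 0
  z = 0 - 0
  x = 6
  v = 3
  u = 6
  a = z - 3
  return 6
After constant-fold (7 stmts):
  b = 0
  z = 0
  x = 6
  v = 3
  u = 6
  a = z - 3
  return 6
After dead-code-elim (1 stmts):
  return 6
Evaluate:
  b = 0  =>  b = 0
  z = b - b  =>  z = 0
  x = 6  =>  x = 6
  v = 1 + 2  =>  v = 3
  u = x  =>  u = 6
  a = z - v  =>  a = -3
  return x = 6

Answer: 6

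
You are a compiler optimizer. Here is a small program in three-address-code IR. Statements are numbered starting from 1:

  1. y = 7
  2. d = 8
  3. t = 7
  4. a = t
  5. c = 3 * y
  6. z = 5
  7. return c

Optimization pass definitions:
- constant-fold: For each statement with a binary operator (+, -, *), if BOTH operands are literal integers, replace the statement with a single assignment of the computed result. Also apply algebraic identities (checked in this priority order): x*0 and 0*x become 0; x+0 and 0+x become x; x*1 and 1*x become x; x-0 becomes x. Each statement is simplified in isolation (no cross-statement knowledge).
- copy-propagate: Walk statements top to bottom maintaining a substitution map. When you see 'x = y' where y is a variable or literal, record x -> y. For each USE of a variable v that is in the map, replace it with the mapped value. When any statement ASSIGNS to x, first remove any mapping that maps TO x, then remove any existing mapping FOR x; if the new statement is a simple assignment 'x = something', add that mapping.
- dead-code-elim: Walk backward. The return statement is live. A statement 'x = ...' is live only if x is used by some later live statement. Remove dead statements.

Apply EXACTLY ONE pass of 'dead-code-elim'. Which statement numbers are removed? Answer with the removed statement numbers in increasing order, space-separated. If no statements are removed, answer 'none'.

Answer: 2 3 4 6

Derivation:
Backward liveness scan:
Stmt 1 'y = 7': KEEP (y is live); live-in = []
Stmt 2 'd = 8': DEAD (d not in live set ['y'])
Stmt 3 't = 7': DEAD (t not in live set ['y'])
Stmt 4 'a = t': DEAD (a not in live set ['y'])
Stmt 5 'c = 3 * y': KEEP (c is live); live-in = ['y']
Stmt 6 'z = 5': DEAD (z not in live set ['c'])
Stmt 7 'return c': KEEP (return); live-in = ['c']
Removed statement numbers: [2, 3, 4, 6]
Surviving IR:
  y = 7
  c = 3 * y
  return c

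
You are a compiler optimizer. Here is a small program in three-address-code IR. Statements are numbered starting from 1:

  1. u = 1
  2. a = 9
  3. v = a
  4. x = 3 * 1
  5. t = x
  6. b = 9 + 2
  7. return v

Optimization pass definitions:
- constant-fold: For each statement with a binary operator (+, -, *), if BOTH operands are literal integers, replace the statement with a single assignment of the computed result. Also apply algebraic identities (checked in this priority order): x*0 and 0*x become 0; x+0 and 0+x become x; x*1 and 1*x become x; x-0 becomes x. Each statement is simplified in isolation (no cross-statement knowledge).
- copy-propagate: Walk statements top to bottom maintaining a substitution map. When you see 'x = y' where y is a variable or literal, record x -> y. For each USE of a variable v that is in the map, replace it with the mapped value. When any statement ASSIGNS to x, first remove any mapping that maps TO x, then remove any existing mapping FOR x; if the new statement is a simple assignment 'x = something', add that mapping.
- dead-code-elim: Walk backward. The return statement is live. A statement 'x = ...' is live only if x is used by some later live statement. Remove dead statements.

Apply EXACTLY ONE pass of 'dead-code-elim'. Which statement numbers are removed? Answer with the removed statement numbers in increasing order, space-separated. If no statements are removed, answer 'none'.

Backward liveness scan:
Stmt 1 'u = 1': DEAD (u not in live set [])
Stmt 2 'a = 9': KEEP (a is live); live-in = []
Stmt 3 'v = a': KEEP (v is live); live-in = ['a']
Stmt 4 'x = 3 * 1': DEAD (x not in live set ['v'])
Stmt 5 't = x': DEAD (t not in live set ['v'])
Stmt 6 'b = 9 + 2': DEAD (b not in live set ['v'])
Stmt 7 'return v': KEEP (return); live-in = ['v']
Removed statement numbers: [1, 4, 5, 6]
Surviving IR:
  a = 9
  v = a
  return v

Answer: 1 4 5 6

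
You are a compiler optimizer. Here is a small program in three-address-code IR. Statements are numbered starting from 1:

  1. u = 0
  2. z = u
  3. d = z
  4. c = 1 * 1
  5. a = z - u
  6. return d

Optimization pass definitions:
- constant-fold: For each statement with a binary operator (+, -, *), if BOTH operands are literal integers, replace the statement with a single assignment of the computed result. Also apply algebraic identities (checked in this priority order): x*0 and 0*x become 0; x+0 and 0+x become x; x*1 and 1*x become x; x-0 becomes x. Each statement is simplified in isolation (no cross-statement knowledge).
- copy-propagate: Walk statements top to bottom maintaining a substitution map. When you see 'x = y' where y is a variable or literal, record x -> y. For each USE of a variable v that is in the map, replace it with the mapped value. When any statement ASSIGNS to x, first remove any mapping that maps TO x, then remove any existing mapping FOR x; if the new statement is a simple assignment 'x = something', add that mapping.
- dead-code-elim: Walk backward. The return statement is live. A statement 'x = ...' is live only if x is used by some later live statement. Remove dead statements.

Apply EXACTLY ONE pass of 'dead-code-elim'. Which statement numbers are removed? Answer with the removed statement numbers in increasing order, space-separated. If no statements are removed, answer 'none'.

Backward liveness scan:
Stmt 1 'u = 0': KEEP (u is live); live-in = []
Stmt 2 'z = u': KEEP (z is live); live-in = ['u']
Stmt 3 'd = z': KEEP (d is live); live-in = ['z']
Stmt 4 'c = 1 * 1': DEAD (c not in live set ['d'])
Stmt 5 'a = z - u': DEAD (a not in live set ['d'])
Stmt 6 'return d': KEEP (return); live-in = ['d']
Removed statement numbers: [4, 5]
Surviving IR:
  u = 0
  z = u
  d = z
  return d

Answer: 4 5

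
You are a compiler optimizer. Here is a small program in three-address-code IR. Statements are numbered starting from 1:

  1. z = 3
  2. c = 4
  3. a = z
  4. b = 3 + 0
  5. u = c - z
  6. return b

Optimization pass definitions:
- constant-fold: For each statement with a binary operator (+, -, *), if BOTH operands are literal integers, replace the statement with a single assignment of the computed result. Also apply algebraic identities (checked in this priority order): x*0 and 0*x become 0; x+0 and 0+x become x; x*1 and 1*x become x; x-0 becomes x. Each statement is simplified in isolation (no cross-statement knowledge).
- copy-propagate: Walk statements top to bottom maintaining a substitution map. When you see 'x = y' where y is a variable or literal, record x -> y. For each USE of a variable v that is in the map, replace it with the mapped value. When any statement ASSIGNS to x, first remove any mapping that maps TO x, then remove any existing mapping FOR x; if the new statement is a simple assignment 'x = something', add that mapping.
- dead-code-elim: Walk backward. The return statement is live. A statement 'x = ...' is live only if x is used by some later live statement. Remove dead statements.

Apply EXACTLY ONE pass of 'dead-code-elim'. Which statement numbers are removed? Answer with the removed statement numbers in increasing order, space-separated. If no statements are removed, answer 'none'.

Answer: 1 2 3 5

Derivation:
Backward liveness scan:
Stmt 1 'z = 3': DEAD (z not in live set [])
Stmt 2 'c = 4': DEAD (c not in live set [])
Stmt 3 'a = z': DEAD (a not in live set [])
Stmt 4 'b = 3 + 0': KEEP (b is live); live-in = []
Stmt 5 'u = c - z': DEAD (u not in live set ['b'])
Stmt 6 'return b': KEEP (return); live-in = ['b']
Removed statement numbers: [1, 2, 3, 5]
Surviving IR:
  b = 3 + 0
  return b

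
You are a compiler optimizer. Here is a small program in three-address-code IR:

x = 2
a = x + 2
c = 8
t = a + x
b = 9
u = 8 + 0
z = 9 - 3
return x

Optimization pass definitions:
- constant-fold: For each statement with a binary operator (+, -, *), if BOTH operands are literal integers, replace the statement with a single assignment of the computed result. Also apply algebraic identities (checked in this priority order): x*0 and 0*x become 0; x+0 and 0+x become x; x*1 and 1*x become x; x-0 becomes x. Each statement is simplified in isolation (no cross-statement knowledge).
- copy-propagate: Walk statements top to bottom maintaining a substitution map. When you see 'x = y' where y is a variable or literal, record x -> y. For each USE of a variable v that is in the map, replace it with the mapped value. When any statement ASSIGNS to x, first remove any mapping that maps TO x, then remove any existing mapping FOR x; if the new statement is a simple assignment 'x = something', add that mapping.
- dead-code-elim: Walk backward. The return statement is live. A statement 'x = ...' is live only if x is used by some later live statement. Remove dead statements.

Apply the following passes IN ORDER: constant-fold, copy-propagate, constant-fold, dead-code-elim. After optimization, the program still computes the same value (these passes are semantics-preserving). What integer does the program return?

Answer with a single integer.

Initial IR:
  x = 2
  a = x + 2
  c = 8
  t = a + x
  b = 9
  u = 8 + 0
  z = 9 - 3
  return x
After constant-fold (8 stmts):
  x = 2
  a = x + 2
  c = 8
  t = a + x
  b = 9
  u = 8
  z = 6
  return x
After copy-propagate (8 stmts):
  x = 2
  a = 2 + 2
  c = 8
  t = a + 2
  b = 9
  u = 8
  z = 6
  return 2
After constant-fold (8 stmts):
  x = 2
  a = 4
  c = 8
  t = a + 2
  b = 9
  u = 8
  z = 6
  return 2
After dead-code-elim (1 stmts):
  return 2
Evaluate:
  x = 2  =>  x = 2
  a = x + 2  =>  a = 4
  c = 8  =>  c = 8
  t = a + x  =>  t = 6
  b = 9  =>  b = 9
  u = 8 + 0  =>  u = 8
  z = 9 - 3  =>  z = 6
  return x = 2

Answer: 2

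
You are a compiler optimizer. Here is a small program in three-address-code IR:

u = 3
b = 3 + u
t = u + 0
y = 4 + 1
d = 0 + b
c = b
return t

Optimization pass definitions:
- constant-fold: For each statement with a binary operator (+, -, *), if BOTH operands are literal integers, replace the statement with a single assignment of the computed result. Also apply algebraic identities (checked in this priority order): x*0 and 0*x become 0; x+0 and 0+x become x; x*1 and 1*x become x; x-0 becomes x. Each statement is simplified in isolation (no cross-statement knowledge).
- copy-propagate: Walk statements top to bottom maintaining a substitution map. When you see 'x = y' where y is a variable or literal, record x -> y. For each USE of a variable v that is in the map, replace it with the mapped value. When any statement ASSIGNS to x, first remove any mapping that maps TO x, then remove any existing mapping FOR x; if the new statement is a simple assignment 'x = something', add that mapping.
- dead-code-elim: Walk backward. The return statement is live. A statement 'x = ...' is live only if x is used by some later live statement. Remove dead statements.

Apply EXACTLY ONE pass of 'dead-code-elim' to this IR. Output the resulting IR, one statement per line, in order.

Answer: u = 3
t = u + 0
return t

Derivation:
Applying dead-code-elim statement-by-statement:
  [7] return t  -> KEEP (return); live=['t']
  [6] c = b  -> DEAD (c not live)
  [5] d = 0 + b  -> DEAD (d not live)
  [4] y = 4 + 1  -> DEAD (y not live)
  [3] t = u + 0  -> KEEP; live=['u']
  [2] b = 3 + u  -> DEAD (b not live)
  [1] u = 3  -> KEEP; live=[]
Result (3 stmts):
  u = 3
  t = u + 0
  return t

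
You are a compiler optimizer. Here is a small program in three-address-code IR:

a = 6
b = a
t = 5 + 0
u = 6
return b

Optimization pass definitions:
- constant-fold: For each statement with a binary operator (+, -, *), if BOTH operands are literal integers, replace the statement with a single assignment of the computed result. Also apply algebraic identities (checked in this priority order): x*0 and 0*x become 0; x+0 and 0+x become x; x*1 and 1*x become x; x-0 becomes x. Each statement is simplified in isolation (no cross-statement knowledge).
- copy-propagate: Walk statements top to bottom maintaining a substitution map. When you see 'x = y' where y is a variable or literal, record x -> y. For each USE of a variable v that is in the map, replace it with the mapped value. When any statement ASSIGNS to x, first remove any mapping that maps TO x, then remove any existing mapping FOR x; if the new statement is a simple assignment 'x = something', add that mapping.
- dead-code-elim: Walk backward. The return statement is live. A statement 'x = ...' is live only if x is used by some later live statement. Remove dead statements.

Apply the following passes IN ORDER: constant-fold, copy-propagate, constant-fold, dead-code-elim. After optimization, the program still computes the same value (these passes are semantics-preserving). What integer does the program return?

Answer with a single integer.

Initial IR:
  a = 6
  b = a
  t = 5 + 0
  u = 6
  return b
After constant-fold (5 stmts):
  a = 6
  b = a
  t = 5
  u = 6
  return b
After copy-propagate (5 stmts):
  a = 6
  b = 6
  t = 5
  u = 6
  return 6
After constant-fold (5 stmts):
  a = 6
  b = 6
  t = 5
  u = 6
  return 6
After dead-code-elim (1 stmts):
  return 6
Evaluate:
  a = 6  =>  a = 6
  b = a  =>  b = 6
  t = 5 + 0  =>  t = 5
  u = 6  =>  u = 6
  return b = 6

Answer: 6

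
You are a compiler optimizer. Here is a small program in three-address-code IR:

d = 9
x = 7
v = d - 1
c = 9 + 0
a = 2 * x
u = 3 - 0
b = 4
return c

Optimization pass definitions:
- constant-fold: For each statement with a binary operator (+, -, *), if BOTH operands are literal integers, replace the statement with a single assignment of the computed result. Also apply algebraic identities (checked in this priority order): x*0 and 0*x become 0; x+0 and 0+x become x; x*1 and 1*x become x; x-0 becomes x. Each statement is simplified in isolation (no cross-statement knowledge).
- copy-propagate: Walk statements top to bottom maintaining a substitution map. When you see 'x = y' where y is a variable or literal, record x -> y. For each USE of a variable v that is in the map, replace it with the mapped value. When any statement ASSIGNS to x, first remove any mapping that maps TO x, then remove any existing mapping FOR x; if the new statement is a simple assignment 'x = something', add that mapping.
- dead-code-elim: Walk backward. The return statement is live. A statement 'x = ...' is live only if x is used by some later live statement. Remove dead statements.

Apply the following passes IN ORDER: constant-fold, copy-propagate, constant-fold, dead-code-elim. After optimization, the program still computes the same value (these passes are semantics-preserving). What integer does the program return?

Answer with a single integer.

Initial IR:
  d = 9
  x = 7
  v = d - 1
  c = 9 + 0
  a = 2 * x
  u = 3 - 0
  b = 4
  return c
After constant-fold (8 stmts):
  d = 9
  x = 7
  v = d - 1
  c = 9
  a = 2 * x
  u = 3
  b = 4
  return c
After copy-propagate (8 stmts):
  d = 9
  x = 7
  v = 9 - 1
  c = 9
  a = 2 * 7
  u = 3
  b = 4
  return 9
After constant-fold (8 stmts):
  d = 9
  x = 7
  v = 8
  c = 9
  a = 14
  u = 3
  b = 4
  return 9
After dead-code-elim (1 stmts):
  return 9
Evaluate:
  d = 9  =>  d = 9
  x = 7  =>  x = 7
  v = d - 1  =>  v = 8
  c = 9 + 0  =>  c = 9
  a = 2 * x  =>  a = 14
  u = 3 - 0  =>  u = 3
  b = 4  =>  b = 4
  return c = 9

Answer: 9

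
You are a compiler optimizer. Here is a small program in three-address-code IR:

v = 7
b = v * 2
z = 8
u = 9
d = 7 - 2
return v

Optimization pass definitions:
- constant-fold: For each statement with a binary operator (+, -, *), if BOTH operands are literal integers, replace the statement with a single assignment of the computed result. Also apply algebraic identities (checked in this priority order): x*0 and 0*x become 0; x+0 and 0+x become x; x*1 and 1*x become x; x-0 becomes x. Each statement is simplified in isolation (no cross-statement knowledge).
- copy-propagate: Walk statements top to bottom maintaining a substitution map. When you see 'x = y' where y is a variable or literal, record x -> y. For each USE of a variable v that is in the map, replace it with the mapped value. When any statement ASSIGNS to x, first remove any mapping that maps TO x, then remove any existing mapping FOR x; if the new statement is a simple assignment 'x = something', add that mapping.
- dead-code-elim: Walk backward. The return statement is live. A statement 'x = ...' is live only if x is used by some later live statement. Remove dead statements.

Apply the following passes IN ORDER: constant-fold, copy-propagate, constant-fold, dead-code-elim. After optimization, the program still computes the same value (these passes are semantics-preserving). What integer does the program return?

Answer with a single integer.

Answer: 7

Derivation:
Initial IR:
  v = 7
  b = v * 2
  z = 8
  u = 9
  d = 7 - 2
  return v
After constant-fold (6 stmts):
  v = 7
  b = v * 2
  z = 8
  u = 9
  d = 5
  return v
After copy-propagate (6 stmts):
  v = 7
  b = 7 * 2
  z = 8
  u = 9
  d = 5
  return 7
After constant-fold (6 stmts):
  v = 7
  b = 14
  z = 8
  u = 9
  d = 5
  return 7
After dead-code-elim (1 stmts):
  return 7
Evaluate:
  v = 7  =>  v = 7
  b = v * 2  =>  b = 14
  z = 8  =>  z = 8
  u = 9  =>  u = 9
  d = 7 - 2  =>  d = 5
  return v = 7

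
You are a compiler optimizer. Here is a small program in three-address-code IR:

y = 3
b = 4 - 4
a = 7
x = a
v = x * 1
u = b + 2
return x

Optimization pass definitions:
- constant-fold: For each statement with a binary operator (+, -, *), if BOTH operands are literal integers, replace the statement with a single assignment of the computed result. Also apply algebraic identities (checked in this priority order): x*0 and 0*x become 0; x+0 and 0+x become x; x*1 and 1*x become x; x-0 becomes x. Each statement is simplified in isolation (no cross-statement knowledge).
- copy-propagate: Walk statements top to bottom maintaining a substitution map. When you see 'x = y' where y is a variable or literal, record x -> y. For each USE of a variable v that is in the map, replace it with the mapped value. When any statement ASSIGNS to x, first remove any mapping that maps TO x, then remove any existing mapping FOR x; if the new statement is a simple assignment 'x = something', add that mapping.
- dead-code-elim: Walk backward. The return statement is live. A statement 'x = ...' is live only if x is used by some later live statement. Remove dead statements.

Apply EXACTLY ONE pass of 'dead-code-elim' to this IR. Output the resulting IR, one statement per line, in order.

Applying dead-code-elim statement-by-statement:
  [7] return x  -> KEEP (return); live=['x']
  [6] u = b + 2  -> DEAD (u not live)
  [5] v = x * 1  -> DEAD (v not live)
  [4] x = a  -> KEEP; live=['a']
  [3] a = 7  -> KEEP; live=[]
  [2] b = 4 - 4  -> DEAD (b not live)
  [1] y = 3  -> DEAD (y not live)
Result (3 stmts):
  a = 7
  x = a
  return x

Answer: a = 7
x = a
return x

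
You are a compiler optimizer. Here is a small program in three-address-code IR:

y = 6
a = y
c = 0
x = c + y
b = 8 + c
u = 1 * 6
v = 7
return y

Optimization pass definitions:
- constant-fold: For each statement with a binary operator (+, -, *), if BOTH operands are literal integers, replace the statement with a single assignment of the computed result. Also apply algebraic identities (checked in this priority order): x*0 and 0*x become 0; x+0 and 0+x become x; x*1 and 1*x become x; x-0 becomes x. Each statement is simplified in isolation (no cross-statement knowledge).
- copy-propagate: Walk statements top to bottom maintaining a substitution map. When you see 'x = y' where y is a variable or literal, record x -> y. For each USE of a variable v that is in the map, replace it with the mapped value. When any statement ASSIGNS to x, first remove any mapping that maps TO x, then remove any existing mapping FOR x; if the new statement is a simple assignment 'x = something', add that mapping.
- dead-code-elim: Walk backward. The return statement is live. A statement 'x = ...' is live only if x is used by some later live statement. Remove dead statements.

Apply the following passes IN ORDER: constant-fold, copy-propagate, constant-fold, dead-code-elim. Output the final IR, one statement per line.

Answer: return 6

Derivation:
Initial IR:
  y = 6
  a = y
  c = 0
  x = c + y
  b = 8 + c
  u = 1 * 6
  v = 7
  return y
After constant-fold (8 stmts):
  y = 6
  a = y
  c = 0
  x = c + y
  b = 8 + c
  u = 6
  v = 7
  return y
After copy-propagate (8 stmts):
  y = 6
  a = 6
  c = 0
  x = 0 + 6
  b = 8 + 0
  u = 6
  v = 7
  return 6
After constant-fold (8 stmts):
  y = 6
  a = 6
  c = 0
  x = 6
  b = 8
  u = 6
  v = 7
  return 6
After dead-code-elim (1 stmts):
  return 6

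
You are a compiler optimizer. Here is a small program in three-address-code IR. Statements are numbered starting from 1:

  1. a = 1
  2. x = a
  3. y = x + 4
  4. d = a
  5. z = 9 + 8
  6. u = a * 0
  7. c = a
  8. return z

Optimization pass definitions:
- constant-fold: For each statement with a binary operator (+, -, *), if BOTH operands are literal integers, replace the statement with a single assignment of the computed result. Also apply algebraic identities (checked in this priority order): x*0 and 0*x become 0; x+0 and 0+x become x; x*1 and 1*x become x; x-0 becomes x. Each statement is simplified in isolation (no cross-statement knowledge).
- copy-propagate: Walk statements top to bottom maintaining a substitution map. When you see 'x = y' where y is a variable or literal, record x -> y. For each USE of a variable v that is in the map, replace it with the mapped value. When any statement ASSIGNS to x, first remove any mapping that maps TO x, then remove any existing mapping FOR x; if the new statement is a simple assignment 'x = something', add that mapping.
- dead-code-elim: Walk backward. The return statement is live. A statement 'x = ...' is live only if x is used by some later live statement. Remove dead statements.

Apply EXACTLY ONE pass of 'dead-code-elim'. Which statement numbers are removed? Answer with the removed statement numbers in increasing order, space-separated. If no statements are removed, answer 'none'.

Answer: 1 2 3 4 6 7

Derivation:
Backward liveness scan:
Stmt 1 'a = 1': DEAD (a not in live set [])
Stmt 2 'x = a': DEAD (x not in live set [])
Stmt 3 'y = x + 4': DEAD (y not in live set [])
Stmt 4 'd = a': DEAD (d not in live set [])
Stmt 5 'z = 9 + 8': KEEP (z is live); live-in = []
Stmt 6 'u = a * 0': DEAD (u not in live set ['z'])
Stmt 7 'c = a': DEAD (c not in live set ['z'])
Stmt 8 'return z': KEEP (return); live-in = ['z']
Removed statement numbers: [1, 2, 3, 4, 6, 7]
Surviving IR:
  z = 9 + 8
  return z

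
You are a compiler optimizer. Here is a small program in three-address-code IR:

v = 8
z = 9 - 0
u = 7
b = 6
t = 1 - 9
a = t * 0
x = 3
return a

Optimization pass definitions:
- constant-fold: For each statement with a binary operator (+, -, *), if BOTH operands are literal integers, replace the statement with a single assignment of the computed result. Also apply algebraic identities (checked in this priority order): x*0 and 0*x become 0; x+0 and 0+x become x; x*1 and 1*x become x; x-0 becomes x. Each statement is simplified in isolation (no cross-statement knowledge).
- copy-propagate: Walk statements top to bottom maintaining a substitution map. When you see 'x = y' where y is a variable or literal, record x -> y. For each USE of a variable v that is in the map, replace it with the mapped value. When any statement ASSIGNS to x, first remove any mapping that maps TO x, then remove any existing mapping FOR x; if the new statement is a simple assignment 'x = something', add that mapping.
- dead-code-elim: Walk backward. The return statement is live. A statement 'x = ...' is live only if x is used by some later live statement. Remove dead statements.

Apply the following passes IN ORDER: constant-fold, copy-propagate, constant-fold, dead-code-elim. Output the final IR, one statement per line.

Answer: return 0

Derivation:
Initial IR:
  v = 8
  z = 9 - 0
  u = 7
  b = 6
  t = 1 - 9
  a = t * 0
  x = 3
  return a
After constant-fold (8 stmts):
  v = 8
  z = 9
  u = 7
  b = 6
  t = -8
  a = 0
  x = 3
  return a
After copy-propagate (8 stmts):
  v = 8
  z = 9
  u = 7
  b = 6
  t = -8
  a = 0
  x = 3
  return 0
After constant-fold (8 stmts):
  v = 8
  z = 9
  u = 7
  b = 6
  t = -8
  a = 0
  x = 3
  return 0
After dead-code-elim (1 stmts):
  return 0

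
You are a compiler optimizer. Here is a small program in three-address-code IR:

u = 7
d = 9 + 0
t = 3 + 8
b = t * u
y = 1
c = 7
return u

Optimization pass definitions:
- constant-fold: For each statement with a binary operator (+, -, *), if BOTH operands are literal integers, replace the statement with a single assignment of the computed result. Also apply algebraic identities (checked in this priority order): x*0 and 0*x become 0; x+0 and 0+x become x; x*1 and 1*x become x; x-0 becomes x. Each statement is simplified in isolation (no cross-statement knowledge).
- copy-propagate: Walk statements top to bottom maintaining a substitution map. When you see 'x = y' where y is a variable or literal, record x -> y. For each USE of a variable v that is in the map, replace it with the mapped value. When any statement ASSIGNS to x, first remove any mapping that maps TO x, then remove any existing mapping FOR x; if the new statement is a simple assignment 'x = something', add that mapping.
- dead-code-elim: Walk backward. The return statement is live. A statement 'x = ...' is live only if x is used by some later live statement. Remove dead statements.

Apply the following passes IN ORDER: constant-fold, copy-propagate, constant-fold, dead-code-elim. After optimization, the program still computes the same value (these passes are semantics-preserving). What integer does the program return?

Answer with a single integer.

Answer: 7

Derivation:
Initial IR:
  u = 7
  d = 9 + 0
  t = 3 + 8
  b = t * u
  y = 1
  c = 7
  return u
After constant-fold (7 stmts):
  u = 7
  d = 9
  t = 11
  b = t * u
  y = 1
  c = 7
  return u
After copy-propagate (7 stmts):
  u = 7
  d = 9
  t = 11
  b = 11 * 7
  y = 1
  c = 7
  return 7
After constant-fold (7 stmts):
  u = 7
  d = 9
  t = 11
  b = 77
  y = 1
  c = 7
  return 7
After dead-code-elim (1 stmts):
  return 7
Evaluate:
  u = 7  =>  u = 7
  d = 9 + 0  =>  d = 9
  t = 3 + 8  =>  t = 11
  b = t * u  =>  b = 77
  y = 1  =>  y = 1
  c = 7  =>  c = 7
  return u = 7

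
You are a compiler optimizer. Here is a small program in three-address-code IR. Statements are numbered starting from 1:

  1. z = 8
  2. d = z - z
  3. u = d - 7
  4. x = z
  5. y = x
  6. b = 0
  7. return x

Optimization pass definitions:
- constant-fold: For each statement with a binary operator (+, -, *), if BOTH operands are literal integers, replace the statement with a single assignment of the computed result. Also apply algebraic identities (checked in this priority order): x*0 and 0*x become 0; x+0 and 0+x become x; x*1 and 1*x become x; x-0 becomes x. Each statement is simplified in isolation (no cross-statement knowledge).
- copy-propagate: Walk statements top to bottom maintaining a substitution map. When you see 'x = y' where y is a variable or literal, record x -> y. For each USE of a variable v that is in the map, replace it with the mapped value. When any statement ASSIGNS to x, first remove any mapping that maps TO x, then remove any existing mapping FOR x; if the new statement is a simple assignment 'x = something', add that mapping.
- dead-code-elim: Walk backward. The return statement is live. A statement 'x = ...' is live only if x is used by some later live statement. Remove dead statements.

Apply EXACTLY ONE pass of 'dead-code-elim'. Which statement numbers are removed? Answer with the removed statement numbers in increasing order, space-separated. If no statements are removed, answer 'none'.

Answer: 2 3 5 6

Derivation:
Backward liveness scan:
Stmt 1 'z = 8': KEEP (z is live); live-in = []
Stmt 2 'd = z - z': DEAD (d not in live set ['z'])
Stmt 3 'u = d - 7': DEAD (u not in live set ['z'])
Stmt 4 'x = z': KEEP (x is live); live-in = ['z']
Stmt 5 'y = x': DEAD (y not in live set ['x'])
Stmt 6 'b = 0': DEAD (b not in live set ['x'])
Stmt 7 'return x': KEEP (return); live-in = ['x']
Removed statement numbers: [2, 3, 5, 6]
Surviving IR:
  z = 8
  x = z
  return x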